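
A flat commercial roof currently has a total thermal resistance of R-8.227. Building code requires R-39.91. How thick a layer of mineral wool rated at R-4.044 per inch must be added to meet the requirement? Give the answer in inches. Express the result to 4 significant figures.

7.835 in

ΔR = 39.91 − 8.227 = 31.683 ft²·°F·h/BTU
L = ΔR / (R/in) = 31.683/4.044 = 7.8346 in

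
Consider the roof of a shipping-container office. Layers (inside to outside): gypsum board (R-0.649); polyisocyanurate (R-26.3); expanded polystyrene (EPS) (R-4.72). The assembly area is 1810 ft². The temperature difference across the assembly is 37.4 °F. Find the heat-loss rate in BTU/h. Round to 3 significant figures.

R_total = 0.649 + 26.3 + 4.72 = 31.67 ft²·°F·h/BTU
Q = A·ΔT/R = 1810 × 37.4 / 31.67 = 2138 BTU/h

2140 BTU/h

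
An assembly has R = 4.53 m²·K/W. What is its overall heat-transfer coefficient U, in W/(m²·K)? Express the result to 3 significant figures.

0.221 W/(m²·K)

U = 1/R = 1/4.53 = 0.2208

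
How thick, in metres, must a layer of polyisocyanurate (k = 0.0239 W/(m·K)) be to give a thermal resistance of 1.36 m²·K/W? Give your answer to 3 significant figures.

L = R·k = 1.36 × 0.0239 = 0.0325 m

0.0325 m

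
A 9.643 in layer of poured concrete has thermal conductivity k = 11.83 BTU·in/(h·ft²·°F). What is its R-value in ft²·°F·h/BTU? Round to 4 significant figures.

0.8151 ft²·°F·h/BTU

R = L/k = 9.643/11.83 = 0.81513 ft²·°F·h/BTU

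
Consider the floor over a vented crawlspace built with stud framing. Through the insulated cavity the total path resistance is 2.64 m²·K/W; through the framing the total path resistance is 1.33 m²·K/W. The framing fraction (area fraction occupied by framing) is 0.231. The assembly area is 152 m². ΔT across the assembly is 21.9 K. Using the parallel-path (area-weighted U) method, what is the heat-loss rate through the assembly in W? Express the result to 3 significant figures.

U_eff = 0.769/2.64 + 0.231/1.33 = 0.2913 + 0.1737 = 0.465
R_eff = 1/U_eff = 2.151 m²·K/W
Q = 152 × 21.9 / 2.151 = 1548 W

1550 W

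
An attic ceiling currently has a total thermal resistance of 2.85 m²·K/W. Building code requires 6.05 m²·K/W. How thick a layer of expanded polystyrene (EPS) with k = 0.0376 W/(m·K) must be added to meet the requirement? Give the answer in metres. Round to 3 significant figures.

ΔR = 6.05 − 2.85 = 3.2 m²·K/W
L = ΔR × k = 3.2 × 0.0376 = 0.1203 m

0.120 m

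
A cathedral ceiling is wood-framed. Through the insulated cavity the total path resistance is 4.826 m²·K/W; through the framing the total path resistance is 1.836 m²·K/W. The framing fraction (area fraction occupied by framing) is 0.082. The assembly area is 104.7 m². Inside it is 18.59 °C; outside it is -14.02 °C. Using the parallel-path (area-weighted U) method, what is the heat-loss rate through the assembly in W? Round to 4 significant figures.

801.9 W

U_eff = 0.918/4.826 + 0.082/1.836 = 0.19022 + 0.044662 = 0.23488
R_eff = 1/U_eff = 4.2575 m²·K/W
Q = 104.7 × (18.59 − (-14.02)) / 4.2575 = 801.95 W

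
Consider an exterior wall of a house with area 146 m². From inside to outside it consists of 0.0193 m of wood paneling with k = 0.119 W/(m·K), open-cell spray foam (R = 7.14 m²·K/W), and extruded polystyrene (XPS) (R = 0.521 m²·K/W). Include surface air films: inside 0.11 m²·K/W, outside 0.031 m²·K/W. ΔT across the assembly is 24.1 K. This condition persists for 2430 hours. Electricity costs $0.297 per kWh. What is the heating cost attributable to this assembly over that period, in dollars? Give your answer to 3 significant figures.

0.0193/0.119 = 0.1622
R_total = 0.11 + 0.1622 + 7.14 + 0.521 + 0.031 = 7.964 m²·K/W
Q = 146 × 24.1 / 7.964 = 441.8 W
E = 441.8 W × 2430 h / 1000 = 1074 kWh
Cost = 1074 × 0.297 = $318.9

319 dollars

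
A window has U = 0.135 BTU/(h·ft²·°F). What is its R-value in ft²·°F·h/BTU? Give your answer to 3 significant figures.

R = 1/U = 1/0.135 = 7.407

7.41 ft²·°F·h/BTU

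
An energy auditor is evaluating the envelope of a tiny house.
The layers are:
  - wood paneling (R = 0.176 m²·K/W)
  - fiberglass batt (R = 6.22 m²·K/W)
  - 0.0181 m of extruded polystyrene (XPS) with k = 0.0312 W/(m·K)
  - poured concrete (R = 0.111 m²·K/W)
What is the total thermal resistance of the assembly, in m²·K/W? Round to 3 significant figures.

7.09 m²·K/W

0.0181/0.0312 = 0.5801
R_total = 0.176 + 6.22 + 0.5801 + 0.111 = 7.087 m²·K/W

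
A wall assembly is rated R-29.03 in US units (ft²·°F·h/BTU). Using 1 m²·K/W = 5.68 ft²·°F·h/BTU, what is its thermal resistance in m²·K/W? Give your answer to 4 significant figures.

5.111 m²·K/W

R_SI = 29.03/5.68 = 5.1109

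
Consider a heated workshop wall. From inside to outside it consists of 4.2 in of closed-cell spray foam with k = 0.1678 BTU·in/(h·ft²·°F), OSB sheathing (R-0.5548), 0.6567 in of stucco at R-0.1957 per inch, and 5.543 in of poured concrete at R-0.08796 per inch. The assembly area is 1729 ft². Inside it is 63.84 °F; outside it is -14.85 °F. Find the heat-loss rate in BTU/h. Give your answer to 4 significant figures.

5193 BTU/h

4.2/0.1678 = 25.03
0.6567 × 0.1957 = 0.12852
5.543 × 0.08796 = 0.48756
R_total = 25.03 + 0.5548 + 0.12852 + 0.48756 = 26.201 ft²·°F·h/BTU
Q = A·ΔT/R = 1729 × (63.84 − (-14.85)) / 26.201 = 5192.8 BTU/h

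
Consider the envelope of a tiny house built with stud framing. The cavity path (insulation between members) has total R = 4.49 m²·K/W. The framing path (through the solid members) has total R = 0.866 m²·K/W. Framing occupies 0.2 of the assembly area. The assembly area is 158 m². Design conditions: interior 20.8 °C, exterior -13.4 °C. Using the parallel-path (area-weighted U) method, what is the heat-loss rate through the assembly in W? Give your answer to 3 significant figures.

2210 W

U_eff = 0.8/4.49 + 0.2/0.866 = 0.1782 + 0.2309 = 0.4091
R_eff = 1/U_eff = 2.444 m²·K/W
Q = 158 × (20.8 − (-13.4)) / 2.444 = 2211 W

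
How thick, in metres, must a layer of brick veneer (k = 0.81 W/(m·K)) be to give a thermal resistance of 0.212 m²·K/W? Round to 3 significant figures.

L = R·k = 0.212 × 0.81 = 0.1717 m

0.172 m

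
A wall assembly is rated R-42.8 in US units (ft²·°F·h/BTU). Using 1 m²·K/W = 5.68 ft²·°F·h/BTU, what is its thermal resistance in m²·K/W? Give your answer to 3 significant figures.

R_SI = 42.8/5.68 = 7.535

7.54 m²·K/W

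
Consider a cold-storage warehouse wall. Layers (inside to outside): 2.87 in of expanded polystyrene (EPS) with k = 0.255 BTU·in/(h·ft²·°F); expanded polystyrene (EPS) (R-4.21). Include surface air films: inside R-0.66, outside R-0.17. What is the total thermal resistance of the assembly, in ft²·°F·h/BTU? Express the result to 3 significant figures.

16.3 ft²·°F·h/BTU

2.87/0.255 = 11.25
R_total = 0.66 + 11.25 + 4.21 + 0.17 = 16.29 ft²·°F·h/BTU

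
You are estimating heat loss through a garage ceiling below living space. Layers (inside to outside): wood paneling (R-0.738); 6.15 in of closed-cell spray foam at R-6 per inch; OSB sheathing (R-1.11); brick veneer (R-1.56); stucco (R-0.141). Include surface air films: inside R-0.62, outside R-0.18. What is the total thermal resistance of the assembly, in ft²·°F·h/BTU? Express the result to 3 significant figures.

6.15 × 6 = 36.9
R_total = 0.62 + 0.738 + 36.9 + 1.11 + 1.56 + 0.141 + 0.18 = 41.25 ft²·°F·h/BTU

41.2 ft²·°F·h/BTU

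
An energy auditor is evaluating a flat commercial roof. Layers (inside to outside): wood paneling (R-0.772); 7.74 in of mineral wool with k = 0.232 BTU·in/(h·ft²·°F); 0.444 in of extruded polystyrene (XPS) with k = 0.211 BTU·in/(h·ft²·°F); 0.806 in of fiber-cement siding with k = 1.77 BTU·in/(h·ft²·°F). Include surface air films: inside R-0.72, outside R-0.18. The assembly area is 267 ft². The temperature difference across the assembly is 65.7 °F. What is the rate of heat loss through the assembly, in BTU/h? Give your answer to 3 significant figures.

7.74/0.232 = 33.36
0.444/0.211 = 2.104
0.806/1.77 = 0.4554
R_total = 0.72 + 0.772 + 33.36 + 2.104 + 0.4554 + 0.18 = 37.59 ft²·°F·h/BTU
Q = A·ΔT/R = 267 × 65.7 / 37.59 = 466.6 BTU/h

467 BTU/h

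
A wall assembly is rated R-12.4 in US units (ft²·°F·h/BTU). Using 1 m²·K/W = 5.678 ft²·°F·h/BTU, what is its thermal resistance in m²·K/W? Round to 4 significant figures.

2.184 m²·K/W

R_SI = 12.4/5.678 = 2.1839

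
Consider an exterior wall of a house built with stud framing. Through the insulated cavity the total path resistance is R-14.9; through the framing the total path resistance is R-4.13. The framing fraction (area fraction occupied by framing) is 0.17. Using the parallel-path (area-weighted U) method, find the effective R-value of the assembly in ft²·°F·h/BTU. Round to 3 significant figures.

U_eff = 0.83/14.9 + 0.17/4.13 = 0.0557 + 0.04116 = 0.09687
R_eff = 1/U_eff = 10.32 ft²·°F·h/BTU

10.3 ft²·°F·h/BTU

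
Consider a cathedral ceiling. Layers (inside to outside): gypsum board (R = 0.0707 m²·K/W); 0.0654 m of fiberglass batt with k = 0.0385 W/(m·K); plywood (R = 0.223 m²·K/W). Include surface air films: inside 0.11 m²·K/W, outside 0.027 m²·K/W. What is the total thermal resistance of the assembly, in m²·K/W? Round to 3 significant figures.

2.13 m²·K/W

0.0654/0.0385 = 1.699
R_total = 0.11 + 0.0707 + 1.699 + 0.223 + 0.027 = 2.129 m²·K/W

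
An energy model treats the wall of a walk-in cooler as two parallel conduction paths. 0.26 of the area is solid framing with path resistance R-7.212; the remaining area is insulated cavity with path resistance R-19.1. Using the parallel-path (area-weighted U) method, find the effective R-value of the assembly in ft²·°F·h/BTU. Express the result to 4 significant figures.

13.37 ft²·°F·h/BTU

U_eff = 0.74/19.1 + 0.26/7.212 = 0.038743 + 0.036051 = 0.074794
R_eff = 1/U_eff = 13.37 ft²·°F·h/BTU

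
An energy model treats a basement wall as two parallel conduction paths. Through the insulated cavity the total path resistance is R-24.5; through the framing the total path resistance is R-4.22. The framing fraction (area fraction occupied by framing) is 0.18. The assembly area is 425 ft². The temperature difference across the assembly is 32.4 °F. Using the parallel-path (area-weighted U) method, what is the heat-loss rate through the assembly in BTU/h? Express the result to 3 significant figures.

U_eff = 0.82/24.5 + 0.18/4.22 = 0.03347 + 0.04265 = 0.07612
R_eff = 1/U_eff = 13.14 ft²·°F·h/BTU
Q = 425 × 32.4 / 13.14 = 1048 BTU/h

1050 BTU/h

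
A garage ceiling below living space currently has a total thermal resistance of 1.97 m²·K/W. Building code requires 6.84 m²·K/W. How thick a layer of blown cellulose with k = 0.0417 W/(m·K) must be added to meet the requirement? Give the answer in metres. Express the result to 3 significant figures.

0.203 m

ΔR = 6.84 − 1.97 = 4.87 m²·K/W
L = ΔR × k = 4.87 × 0.0417 = 0.2031 m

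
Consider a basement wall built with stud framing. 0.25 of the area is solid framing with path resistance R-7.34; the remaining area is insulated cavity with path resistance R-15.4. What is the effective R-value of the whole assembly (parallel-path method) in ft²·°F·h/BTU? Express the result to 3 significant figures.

U_eff = 0.75/15.4 + 0.25/7.34 = 0.0487 + 0.03406 = 0.08276
R_eff = 1/U_eff = 12.08 ft²·°F·h/BTU

12.1 ft²·°F·h/BTU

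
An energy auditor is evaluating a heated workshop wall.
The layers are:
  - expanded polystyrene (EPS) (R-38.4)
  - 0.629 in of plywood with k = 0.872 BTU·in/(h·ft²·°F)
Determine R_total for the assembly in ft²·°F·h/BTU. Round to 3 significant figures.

39.1 ft²·°F·h/BTU

0.629/0.872 = 0.7213
R_total = 38.4 + 0.7213 = 39.12 ft²·°F·h/BTU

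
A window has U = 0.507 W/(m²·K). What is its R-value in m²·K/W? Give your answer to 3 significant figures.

R = 1/U = 1/0.507 = 1.972

1.97 m²·K/W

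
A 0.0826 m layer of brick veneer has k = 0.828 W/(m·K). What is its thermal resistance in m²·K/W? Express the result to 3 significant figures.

0.0998 m²·K/W

R = L/k = 0.0826/0.828 = 0.09976 m²·K/W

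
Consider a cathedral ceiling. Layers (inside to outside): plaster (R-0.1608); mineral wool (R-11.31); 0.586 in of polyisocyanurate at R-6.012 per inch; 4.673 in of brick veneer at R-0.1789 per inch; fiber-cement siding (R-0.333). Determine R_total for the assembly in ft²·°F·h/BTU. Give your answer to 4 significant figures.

16.16 ft²·°F·h/BTU

0.586 × 6.012 = 3.523
4.673 × 0.1789 = 0.836
R_total = 0.1608 + 11.31 + 3.523 + 0.836 + 0.333 = 16.163 ft²·°F·h/BTU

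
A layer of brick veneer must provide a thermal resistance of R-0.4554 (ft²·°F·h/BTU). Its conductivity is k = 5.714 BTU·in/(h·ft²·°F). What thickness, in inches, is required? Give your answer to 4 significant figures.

2.602 in

L = R × k = 0.4554 × 5.714 = 2.6022 in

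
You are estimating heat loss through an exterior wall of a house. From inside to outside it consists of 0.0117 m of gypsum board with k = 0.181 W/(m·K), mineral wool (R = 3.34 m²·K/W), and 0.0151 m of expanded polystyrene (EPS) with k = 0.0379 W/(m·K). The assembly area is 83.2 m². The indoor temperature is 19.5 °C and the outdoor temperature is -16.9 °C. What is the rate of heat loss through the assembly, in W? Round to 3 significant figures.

0.0117/0.181 = 0.06464
0.0151/0.0379 = 0.3984
R_total = 0.06464 + 3.34 + 0.3984 = 3.803 m²·K/W
Q = A·ΔT/R = 83.2 × (19.5 − (-16.9)) / 3.803 = 796.3 W

796 W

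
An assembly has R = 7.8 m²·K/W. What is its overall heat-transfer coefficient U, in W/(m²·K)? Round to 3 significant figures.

U = 1/R = 1/7.8 = 0.1282

0.128 W/(m²·K)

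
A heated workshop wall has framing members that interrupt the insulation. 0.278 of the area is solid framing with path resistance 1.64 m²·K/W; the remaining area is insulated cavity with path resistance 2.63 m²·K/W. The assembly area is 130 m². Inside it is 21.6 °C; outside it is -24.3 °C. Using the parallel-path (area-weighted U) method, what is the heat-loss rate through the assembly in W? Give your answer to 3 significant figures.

U_eff = 0.722/2.63 + 0.278/1.64 = 0.2745 + 0.1695 = 0.444
R_eff = 1/U_eff = 2.252 m²·K/W
Q = 130 × (21.6 − (-24.3)) / 2.252 = 2650 W

2650 W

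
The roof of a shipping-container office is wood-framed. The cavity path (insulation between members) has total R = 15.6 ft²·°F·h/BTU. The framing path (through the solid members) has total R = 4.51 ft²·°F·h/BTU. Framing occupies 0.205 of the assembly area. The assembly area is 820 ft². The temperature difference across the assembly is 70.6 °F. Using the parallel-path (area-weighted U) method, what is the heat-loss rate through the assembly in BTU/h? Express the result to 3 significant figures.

5580 BTU/h

U_eff = 0.795/15.6 + 0.205/4.51 = 0.05096 + 0.04545 = 0.09642
R_eff = 1/U_eff = 10.37 ft²·°F·h/BTU
Q = 820 × 70.6 / 10.37 = 5582 BTU/h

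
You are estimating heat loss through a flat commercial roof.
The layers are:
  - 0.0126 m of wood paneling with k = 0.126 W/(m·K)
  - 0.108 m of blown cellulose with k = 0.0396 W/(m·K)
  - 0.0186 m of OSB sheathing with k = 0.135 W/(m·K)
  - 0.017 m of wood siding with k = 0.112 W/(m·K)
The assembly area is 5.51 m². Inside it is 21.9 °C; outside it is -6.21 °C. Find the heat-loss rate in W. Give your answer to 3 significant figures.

49.7 W

0.0126/0.126 = 0.1
0.108/0.0396 = 2.727
0.0186/0.135 = 0.1378
0.017/0.112 = 0.1518
R_total = 0.1 + 2.727 + 0.1378 + 0.1518 = 3.117 m²·K/W
Q = A·ΔT/R = 5.51 × (21.9 − (-6.21)) / 3.117 = 49.69 W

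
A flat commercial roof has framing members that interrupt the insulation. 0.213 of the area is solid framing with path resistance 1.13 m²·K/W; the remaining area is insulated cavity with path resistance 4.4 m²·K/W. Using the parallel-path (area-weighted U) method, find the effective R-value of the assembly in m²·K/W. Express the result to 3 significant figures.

2.72 m²·K/W

U_eff = 0.787/4.4 + 0.213/1.13 = 0.1789 + 0.1885 = 0.3674
R_eff = 1/U_eff = 2.722 m²·K/W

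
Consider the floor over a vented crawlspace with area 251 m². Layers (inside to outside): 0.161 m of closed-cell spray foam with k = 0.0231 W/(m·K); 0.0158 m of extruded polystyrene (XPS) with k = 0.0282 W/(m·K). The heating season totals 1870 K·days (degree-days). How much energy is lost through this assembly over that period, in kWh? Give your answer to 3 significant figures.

0.161/0.0231 = 6.97
0.0158/0.0282 = 0.5603
R_total = 6.97 + 0.5603 = 7.53 m²·K/W
E = A × HDD × 24 / R / 1000 = 251 × 1870 × 24 / 7.53 / 1000 = 1496 kWh

1500 kWh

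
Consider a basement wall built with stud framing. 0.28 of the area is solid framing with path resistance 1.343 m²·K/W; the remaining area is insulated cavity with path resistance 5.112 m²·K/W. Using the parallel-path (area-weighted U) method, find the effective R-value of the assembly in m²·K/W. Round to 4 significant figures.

U_eff = 0.72/5.112 + 0.28/1.343 = 0.14085 + 0.20849 = 0.34933
R_eff = 1/U_eff = 2.8626 m²·K/W

2.863 m²·K/W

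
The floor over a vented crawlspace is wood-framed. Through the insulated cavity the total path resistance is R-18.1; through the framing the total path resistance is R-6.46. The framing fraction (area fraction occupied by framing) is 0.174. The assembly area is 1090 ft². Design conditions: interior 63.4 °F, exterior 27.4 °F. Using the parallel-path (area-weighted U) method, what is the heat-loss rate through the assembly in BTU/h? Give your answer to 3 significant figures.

2850 BTU/h

U_eff = 0.826/18.1 + 0.174/6.46 = 0.04564 + 0.02693 = 0.07257
R_eff = 1/U_eff = 13.78 ft²·°F·h/BTU
Q = 1090 × (63.4 − 27.4) / 13.78 = 2848 BTU/h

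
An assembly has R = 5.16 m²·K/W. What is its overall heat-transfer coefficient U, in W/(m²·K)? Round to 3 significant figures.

U = 1/R = 1/5.16 = 0.1938

0.194 W/(m²·K)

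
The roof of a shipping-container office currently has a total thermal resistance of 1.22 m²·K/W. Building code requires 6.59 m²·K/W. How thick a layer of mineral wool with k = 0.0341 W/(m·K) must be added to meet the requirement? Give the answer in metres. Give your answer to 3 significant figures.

0.183 m

ΔR = 6.59 − 1.22 = 5.37 m²·K/W
L = ΔR × k = 5.37 × 0.0341 = 0.1831 m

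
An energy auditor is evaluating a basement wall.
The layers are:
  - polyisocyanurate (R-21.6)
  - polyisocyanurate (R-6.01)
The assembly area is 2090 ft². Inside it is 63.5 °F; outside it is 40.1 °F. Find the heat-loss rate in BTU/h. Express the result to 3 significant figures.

1770 BTU/h

R_total = 21.6 + 6.01 = 27.61 ft²·°F·h/BTU
Q = A·ΔT/R = 2090 × (63.5 − 40.1) / 27.61 = 1771 BTU/h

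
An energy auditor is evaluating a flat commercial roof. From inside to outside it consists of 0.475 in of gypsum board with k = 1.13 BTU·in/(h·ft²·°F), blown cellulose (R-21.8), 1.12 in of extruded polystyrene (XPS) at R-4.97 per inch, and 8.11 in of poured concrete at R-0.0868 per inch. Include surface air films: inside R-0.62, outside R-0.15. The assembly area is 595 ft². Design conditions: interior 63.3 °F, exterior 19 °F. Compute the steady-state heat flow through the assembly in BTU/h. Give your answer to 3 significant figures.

901 BTU/h

0.475/1.13 = 0.4204
1.12 × 4.97 = 5.566
8.11 × 0.0868 = 0.7039
R_total = 0.62 + 0.4204 + 21.8 + 5.566 + 0.7039 + 0.15 = 29.26 ft²·°F·h/BTU
Q = A·ΔT/R = 595 × (63.3 − 19) / 29.26 = 900.8 BTU/h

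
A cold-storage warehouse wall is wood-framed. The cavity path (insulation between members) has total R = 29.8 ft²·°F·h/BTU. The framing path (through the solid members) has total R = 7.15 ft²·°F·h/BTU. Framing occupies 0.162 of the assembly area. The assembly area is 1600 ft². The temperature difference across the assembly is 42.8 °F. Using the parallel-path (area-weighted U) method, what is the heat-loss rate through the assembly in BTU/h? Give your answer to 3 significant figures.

U_eff = 0.838/29.8 + 0.162/7.15 = 0.02812 + 0.02266 = 0.05078
R_eff = 1/U_eff = 19.69 ft²·°F·h/BTU
Q = 1600 × 42.8 / 19.69 = 3477 BTU/h

3480 BTU/h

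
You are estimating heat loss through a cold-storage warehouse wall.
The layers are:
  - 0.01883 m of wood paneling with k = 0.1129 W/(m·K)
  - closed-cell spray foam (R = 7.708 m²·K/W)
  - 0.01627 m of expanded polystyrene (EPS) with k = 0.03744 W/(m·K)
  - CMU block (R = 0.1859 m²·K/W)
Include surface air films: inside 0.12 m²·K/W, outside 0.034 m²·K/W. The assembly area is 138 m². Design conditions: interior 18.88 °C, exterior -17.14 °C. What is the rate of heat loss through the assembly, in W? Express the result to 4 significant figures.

574.7 W

0.01883/0.1129 = 0.16678
0.01627/0.03744 = 0.43456
R_total = 0.12 + 0.16678 + 7.708 + 0.43456 + 0.1859 + 0.034 = 8.6492 m²·K/W
Q = A·ΔT/R = 138 × (18.88 − (-17.14)) / 8.6492 = 574.7 W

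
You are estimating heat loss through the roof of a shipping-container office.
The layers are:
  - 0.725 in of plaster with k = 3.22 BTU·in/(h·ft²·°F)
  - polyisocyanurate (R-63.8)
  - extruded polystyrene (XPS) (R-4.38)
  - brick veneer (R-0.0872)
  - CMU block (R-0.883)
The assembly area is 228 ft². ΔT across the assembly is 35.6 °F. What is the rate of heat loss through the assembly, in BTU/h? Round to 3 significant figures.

0.725/3.22 = 0.2252
R_total = 0.2252 + 63.8 + 4.38 + 0.0872 + 0.883 = 69.38 ft²·°F·h/BTU
Q = A·ΔT/R = 228 × 35.6 / 69.38 = 117 BTU/h

117 BTU/h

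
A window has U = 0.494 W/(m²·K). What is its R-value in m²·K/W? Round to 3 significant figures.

R = 1/U = 1/0.494 = 2.024

2.02 m²·K/W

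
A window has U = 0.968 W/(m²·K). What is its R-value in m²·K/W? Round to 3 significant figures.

1.03 m²·K/W

R = 1/U = 1/0.968 = 1.033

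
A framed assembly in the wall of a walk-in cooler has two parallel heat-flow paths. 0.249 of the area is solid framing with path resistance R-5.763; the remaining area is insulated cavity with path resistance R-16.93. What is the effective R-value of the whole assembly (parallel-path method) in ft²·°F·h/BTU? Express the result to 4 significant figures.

11.42 ft²·°F·h/BTU

U_eff = 0.751/16.93 + 0.249/5.763 = 0.044359 + 0.043207 = 0.087566
R_eff = 1/U_eff = 11.42 ft²·°F·h/BTU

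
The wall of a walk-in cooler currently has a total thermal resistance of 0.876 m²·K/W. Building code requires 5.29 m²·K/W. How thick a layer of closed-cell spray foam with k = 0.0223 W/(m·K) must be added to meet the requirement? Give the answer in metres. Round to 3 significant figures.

0.0984 m

ΔR = 5.29 − 0.876 = 4.414 m²·K/W
L = ΔR × k = 4.414 × 0.0223 = 0.09843 m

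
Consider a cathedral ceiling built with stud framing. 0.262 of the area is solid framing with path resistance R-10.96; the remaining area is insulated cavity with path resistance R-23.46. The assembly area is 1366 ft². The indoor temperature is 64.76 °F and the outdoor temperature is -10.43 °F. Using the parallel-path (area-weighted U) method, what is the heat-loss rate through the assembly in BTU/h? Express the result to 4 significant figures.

5686 BTU/h

U_eff = 0.738/23.46 + 0.262/10.96 = 0.031458 + 0.023905 = 0.055363
R_eff = 1/U_eff = 18.063 ft²·°F·h/BTU
Q = 1366 × (64.76 − (-10.43)) / 18.063 = 5686.3 BTU/h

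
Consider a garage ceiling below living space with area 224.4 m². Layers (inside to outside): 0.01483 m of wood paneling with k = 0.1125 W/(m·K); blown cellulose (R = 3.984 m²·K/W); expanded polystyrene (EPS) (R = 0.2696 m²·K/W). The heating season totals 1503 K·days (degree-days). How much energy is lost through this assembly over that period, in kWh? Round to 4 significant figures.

1846 kWh

0.01483/0.1125 = 0.13182
R_total = 0.13182 + 3.984 + 0.2696 = 4.3854 m²·K/W
E = A × HDD × 24 / R / 1000 = 224.4 × 1503 × 24 / 4.3854 / 1000 = 1845.8 kWh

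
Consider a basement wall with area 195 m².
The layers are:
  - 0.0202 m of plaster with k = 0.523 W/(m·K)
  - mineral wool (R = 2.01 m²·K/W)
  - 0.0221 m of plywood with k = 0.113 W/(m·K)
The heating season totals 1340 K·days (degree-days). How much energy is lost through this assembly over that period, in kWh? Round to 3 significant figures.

0.0202/0.523 = 0.03862
0.0221/0.113 = 0.1956
R_total = 0.03862 + 2.01 + 0.1956 = 2.244 m²·K/W
E = A × HDD × 24 / R / 1000 = 195 × 1340 × 24 / 2.244 / 1000 = 2794 kWh

2790 kWh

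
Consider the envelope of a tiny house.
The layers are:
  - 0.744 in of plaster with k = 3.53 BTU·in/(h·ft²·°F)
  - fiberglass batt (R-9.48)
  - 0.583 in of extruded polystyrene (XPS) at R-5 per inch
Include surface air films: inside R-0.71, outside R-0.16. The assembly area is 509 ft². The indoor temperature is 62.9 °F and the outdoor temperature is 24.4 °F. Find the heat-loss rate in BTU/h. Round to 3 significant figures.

1450 BTU/h

0.744/3.53 = 0.2108
0.583 × 5 = 2.915
R_total = 0.71 + 0.2108 + 9.48 + 2.915 + 0.16 = 13.48 ft²·°F·h/BTU
Q = A·ΔT/R = 509 × (62.9 − 24.4) / 13.48 = 1454 BTU/h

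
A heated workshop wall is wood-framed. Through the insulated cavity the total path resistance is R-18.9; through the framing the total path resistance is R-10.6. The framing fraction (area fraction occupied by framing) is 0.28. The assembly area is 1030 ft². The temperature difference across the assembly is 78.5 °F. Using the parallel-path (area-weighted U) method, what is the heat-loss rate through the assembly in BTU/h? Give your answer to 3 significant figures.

5220 BTU/h

U_eff = 0.72/18.9 + 0.28/10.6 = 0.0381 + 0.02642 = 0.06451
R_eff = 1/U_eff = 15.5 ft²·°F·h/BTU
Q = 1030 × 78.5 / 15.5 = 5216 BTU/h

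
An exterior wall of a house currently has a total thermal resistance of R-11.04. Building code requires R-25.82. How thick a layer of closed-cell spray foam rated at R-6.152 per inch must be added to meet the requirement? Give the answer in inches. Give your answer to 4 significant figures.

ΔR = 25.82 − 11.04 = 14.78 ft²·°F·h/BTU
L = ΔR / (R/in) = 14.78/6.152 = 2.4025 in

2.402 in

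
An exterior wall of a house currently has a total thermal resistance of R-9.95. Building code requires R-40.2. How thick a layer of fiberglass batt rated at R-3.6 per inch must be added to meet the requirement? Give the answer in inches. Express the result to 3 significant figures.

ΔR = 40.2 − 9.95 = 30.25 ft²·°F·h/BTU
L = ΔR / (R/in) = 30.25/3.6 = 8.403 in

8.40 in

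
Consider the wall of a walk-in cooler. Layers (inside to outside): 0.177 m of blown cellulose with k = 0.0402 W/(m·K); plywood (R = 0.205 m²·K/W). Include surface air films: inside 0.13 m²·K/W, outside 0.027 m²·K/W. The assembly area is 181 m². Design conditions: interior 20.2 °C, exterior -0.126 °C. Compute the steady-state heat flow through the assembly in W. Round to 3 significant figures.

0.177/0.0402 = 4.403
R_total = 0.13 + 4.403 + 0.205 + 0.027 = 4.765 m²·K/W
Q = A·ΔT/R = 181 × (20.2 − (-0.126)) / 4.765 = 772.1 W

772 W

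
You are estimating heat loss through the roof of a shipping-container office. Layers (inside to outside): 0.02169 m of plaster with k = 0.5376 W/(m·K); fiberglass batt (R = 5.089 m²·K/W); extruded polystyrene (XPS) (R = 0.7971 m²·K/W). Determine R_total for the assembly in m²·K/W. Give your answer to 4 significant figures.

0.02169/0.5376 = 0.040346
R_total = 0.040346 + 5.089 + 0.7971 = 5.9264 m²·K/W

5.926 m²·K/W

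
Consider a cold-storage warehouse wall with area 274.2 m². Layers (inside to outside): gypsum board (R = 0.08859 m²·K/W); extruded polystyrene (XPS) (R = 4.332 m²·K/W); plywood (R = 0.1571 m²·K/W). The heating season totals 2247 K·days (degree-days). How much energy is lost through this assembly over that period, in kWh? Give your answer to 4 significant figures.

3230 kWh

R_total = 0.08859 + 4.332 + 0.1571 = 4.5777 m²·K/W
E = A × HDD × 24 / R / 1000 = 274.2 × 2247 × 24 / 4.5777 / 1000 = 3230.2 kWh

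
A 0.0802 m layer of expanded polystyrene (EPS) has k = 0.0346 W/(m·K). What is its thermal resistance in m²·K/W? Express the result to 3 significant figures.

2.32 m²·K/W

R = L/k = 0.0802/0.0346 = 2.318 m²·K/W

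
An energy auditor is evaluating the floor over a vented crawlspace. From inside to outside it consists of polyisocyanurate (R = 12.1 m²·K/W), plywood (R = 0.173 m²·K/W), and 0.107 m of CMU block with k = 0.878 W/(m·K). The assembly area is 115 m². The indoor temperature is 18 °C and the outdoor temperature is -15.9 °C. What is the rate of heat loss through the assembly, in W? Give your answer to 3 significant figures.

315 W

0.107/0.878 = 0.1219
R_total = 12.1 + 0.173 + 0.1219 = 12.39 m²·K/W
Q = A·ΔT/R = 115 × (18 − (-15.9)) / 12.39 = 314.5 W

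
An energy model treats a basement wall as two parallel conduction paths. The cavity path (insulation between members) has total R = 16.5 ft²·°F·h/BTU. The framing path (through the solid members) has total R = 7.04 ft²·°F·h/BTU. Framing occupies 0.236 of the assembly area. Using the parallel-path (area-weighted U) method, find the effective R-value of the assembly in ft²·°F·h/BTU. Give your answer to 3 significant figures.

U_eff = 0.764/16.5 + 0.236/7.04 = 0.0463 + 0.03352 = 0.07983
R_eff = 1/U_eff = 12.53 ft²·°F·h/BTU

12.5 ft²·°F·h/BTU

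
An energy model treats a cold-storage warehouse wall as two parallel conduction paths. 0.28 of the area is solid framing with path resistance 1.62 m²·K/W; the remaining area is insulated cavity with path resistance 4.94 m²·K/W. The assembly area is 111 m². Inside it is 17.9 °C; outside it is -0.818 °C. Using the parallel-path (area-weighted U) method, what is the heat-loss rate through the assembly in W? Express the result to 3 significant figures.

662 W

U_eff = 0.72/4.94 + 0.28/1.62 = 0.1457 + 0.1728 = 0.3186
R_eff = 1/U_eff = 3.139 m²·K/W
Q = 111 × (17.9 − (-0.818)) / 3.139 = 661.9 W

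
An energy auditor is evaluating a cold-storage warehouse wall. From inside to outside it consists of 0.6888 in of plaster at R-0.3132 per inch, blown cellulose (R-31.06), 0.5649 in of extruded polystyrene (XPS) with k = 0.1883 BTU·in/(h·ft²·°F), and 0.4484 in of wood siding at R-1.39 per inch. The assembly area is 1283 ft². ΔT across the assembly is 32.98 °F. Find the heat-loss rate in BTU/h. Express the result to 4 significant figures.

0.6888 × 0.3132 = 0.21573
0.5649/0.1883 = 3
0.4484 × 1.39 = 0.62328
R_total = 0.21573 + 31.06 + 3 + 0.62328 = 34.899 ft²·°F·h/BTU
Q = A·ΔT/R = 1283 × 32.98 / 34.899 = 1212.5 BTU/h

1212 BTU/h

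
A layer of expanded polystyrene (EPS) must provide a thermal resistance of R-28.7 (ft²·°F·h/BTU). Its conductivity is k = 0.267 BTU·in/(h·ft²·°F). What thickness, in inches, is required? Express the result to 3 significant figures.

7.66 in

L = R × k = 28.7 × 0.267 = 7.663 in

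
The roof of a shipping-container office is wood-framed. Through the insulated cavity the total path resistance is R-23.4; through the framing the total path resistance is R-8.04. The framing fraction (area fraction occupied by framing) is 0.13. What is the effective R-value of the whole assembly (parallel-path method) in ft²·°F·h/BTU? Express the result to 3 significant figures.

U_eff = 0.87/23.4 + 0.13/8.04 = 0.03718 + 0.01617 = 0.05335
R_eff = 1/U_eff = 18.74 ft²·°F·h/BTU

18.7 ft²·°F·h/BTU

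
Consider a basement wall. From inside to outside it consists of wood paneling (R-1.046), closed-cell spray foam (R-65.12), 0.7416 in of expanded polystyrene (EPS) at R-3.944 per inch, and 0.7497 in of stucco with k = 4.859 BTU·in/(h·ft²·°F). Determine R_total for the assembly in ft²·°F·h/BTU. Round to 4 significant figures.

69.25 ft²·°F·h/BTU

0.7416 × 3.944 = 2.9249
0.7497/4.859 = 0.15429
R_total = 1.046 + 65.12 + 2.9249 + 0.15429 = 69.245 ft²·°F·h/BTU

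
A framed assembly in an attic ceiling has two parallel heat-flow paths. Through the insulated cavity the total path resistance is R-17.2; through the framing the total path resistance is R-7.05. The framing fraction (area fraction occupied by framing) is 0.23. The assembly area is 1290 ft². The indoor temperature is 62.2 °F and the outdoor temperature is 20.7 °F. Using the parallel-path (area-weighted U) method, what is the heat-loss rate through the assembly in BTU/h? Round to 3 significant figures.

U_eff = 0.77/17.2 + 0.23/7.05 = 0.04477 + 0.03262 = 0.07739
R_eff = 1/U_eff = 12.92 ft²·°F·h/BTU
Q = 1290 × (62.2 − 20.7) / 12.92 = 4143 BTU/h

4140 BTU/h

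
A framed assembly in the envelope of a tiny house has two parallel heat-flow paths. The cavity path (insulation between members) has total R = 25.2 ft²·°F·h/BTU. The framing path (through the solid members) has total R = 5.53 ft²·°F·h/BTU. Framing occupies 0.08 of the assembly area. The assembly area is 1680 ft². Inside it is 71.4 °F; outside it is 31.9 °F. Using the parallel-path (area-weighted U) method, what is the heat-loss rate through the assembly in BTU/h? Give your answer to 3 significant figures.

3380 BTU/h

U_eff = 0.92/25.2 + 0.08/5.53 = 0.03651 + 0.01447 = 0.05097
R_eff = 1/U_eff = 19.62 ft²·°F·h/BTU
Q = 1680 × (71.4 − 31.9) / 19.62 = 3383 BTU/h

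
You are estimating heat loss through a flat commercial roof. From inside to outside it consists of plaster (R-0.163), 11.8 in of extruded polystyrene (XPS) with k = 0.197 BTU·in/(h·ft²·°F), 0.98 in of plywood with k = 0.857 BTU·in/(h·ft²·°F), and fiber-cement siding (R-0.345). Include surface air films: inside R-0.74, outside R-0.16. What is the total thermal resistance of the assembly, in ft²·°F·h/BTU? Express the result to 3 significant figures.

62.5 ft²·°F·h/BTU

11.8/0.197 = 59.9
0.98/0.857 = 1.144
R_total = 0.74 + 0.163 + 59.9 + 1.144 + 0.345 + 0.16 = 62.45 ft²·°F·h/BTU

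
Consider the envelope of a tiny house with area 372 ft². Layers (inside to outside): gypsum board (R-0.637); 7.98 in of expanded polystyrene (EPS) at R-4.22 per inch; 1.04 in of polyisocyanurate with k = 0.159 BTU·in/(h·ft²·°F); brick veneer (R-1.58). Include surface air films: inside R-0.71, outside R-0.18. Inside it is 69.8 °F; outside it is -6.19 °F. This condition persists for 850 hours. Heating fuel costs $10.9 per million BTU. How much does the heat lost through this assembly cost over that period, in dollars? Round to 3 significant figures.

6.05 dollars

7.98 × 4.22 = 33.68
1.04/0.159 = 6.541
R_total = 0.71 + 0.637 + 33.68 + 6.541 + 1.58 + 0.18 = 43.32 ft²·°F·h/BTU
Q = 372 × (69.8 − (-6.19)) / 43.32 = 652.5 BTU/h
E = 652.5 × 850 = 554600 BTU
Cost = 554600/10⁶ × 10.9 = $6.045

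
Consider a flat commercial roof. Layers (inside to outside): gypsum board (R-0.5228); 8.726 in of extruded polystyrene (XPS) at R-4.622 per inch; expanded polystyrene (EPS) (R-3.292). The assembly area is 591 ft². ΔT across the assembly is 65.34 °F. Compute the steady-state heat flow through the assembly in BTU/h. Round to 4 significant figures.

874.7 BTU/h

8.726 × 4.622 = 40.332
R_total = 0.5228 + 40.332 + 3.292 = 44.146 ft²·°F·h/BTU
Q = A·ΔT/R = 591 × 65.34 / 44.146 = 874.73 BTU/h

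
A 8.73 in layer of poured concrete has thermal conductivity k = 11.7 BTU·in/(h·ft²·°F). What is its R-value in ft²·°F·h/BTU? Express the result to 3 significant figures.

R = L/k = 8.73/11.7 = 0.7462 ft²·°F·h/BTU

0.746 ft²·°F·h/BTU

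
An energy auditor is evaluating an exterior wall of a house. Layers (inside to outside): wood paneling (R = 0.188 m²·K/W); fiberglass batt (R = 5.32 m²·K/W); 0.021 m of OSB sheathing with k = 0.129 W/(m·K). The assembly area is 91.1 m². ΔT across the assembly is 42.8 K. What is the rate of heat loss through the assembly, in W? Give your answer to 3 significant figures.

0.021/0.129 = 0.1628
R_total = 0.188 + 5.32 + 0.1628 = 5.671 m²·K/W
Q = A·ΔT/R = 91.1 × 42.8 / 5.671 = 687.6 W

688 W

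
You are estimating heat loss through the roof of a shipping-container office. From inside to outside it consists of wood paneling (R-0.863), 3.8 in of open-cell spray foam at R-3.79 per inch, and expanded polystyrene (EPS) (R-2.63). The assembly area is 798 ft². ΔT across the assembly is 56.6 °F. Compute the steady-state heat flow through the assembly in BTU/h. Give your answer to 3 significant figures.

2520 BTU/h

3.8 × 3.79 = 14.4
R_total = 0.863 + 14.4 + 2.63 = 17.89 ft²·°F·h/BTU
Q = A·ΔT/R = 798 × 56.6 / 17.89 = 2524 BTU/h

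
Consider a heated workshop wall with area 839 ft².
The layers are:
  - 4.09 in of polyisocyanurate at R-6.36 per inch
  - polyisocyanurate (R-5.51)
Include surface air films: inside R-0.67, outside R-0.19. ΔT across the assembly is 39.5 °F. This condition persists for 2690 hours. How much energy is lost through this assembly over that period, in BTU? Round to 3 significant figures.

4.09 × 6.36 = 26.01
R_total = 0.67 + 26.01 + 5.51 + 0.19 = 32.38 ft²·°F·h/BTU
Q = 839 × 39.5 / 32.38 = 1023 BTU/h
E = 1023 × 2690 = 2753000 BTU

2750000 BTU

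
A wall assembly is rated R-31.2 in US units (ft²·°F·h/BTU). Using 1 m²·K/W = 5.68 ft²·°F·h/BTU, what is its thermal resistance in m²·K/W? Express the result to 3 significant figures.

R_SI = 31.2/5.68 = 5.493

5.49 m²·K/W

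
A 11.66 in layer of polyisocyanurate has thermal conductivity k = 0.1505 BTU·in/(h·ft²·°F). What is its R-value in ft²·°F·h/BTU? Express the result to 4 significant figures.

R = L/k = 11.66/0.1505 = 77.475 ft²·°F·h/BTU

77.48 ft²·°F·h/BTU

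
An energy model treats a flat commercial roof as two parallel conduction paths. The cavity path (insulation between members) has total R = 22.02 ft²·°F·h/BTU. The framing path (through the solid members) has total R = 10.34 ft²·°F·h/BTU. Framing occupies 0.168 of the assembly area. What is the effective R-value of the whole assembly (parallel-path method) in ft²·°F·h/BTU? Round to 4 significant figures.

18.51 ft²·°F·h/BTU

U_eff = 0.832/22.02 + 0.168/10.34 = 0.037784 + 0.016248 = 0.054031
R_eff = 1/U_eff = 18.508 ft²·°F·h/BTU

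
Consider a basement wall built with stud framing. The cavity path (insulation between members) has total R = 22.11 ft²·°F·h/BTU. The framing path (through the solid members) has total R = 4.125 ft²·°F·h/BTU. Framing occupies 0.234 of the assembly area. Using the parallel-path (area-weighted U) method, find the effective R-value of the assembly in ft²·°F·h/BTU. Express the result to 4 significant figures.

U_eff = 0.766/22.11 + 0.234/4.125 = 0.034645 + 0.056727 = 0.091372
R_eff = 1/U_eff = 10.944 ft²·°F·h/BTU

10.94 ft²·°F·h/BTU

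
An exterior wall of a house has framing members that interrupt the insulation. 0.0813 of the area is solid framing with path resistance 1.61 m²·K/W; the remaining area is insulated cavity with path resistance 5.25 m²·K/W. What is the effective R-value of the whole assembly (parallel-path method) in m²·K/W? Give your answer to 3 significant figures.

U_eff = 0.9187/5.25 + 0.0813/1.61 = 0.175 + 0.0505 = 0.2255
R_eff = 1/U_eff = 4.435 m²·K/W

4.43 m²·K/W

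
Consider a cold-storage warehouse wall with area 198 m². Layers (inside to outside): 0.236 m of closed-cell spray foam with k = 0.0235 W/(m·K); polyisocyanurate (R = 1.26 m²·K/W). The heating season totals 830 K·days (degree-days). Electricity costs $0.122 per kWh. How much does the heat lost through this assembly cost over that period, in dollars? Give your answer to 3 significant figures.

0.236/0.0235 = 10.04
R_total = 10.04 + 1.26 = 11.3 m²·K/W
E = A × HDD × 24 / R / 1000 = 198 × 830 × 24 / 11.3 / 1000 = 349 kWh
Cost = 349 × 0.122 = $42.57

42.6 dollars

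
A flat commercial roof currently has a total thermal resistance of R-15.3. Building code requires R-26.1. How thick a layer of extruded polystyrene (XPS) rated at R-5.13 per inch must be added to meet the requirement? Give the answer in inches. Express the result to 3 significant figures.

ΔR = 26.1 − 15.3 = 10.8 ft²·°F·h/BTU
L = ΔR / (R/in) = 10.8/5.13 = 2.105 in

2.11 in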